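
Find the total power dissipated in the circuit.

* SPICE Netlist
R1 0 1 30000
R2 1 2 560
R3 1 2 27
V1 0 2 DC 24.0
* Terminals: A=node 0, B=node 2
Nodal analysis, taking node 2 as the 0 V reference.
Source V1 fixes V_0 = 24 V.
KCL at each unknown node (sum of currents leaving = 0; resistances in Ω):
  Node 1: (V_1 - 24)/30000 + (V_1 - 0)/560 + (V_1 - 0)/27 = 0
Collecting terms: 0.03886 × V_1 = 0.0008  =>  V_1 = 0.02059 V
Power in each resistor, P = (ΔV)²/R:
  P_R1 = (24 - 0.02059)²/30000 = 0.01917 W
  P_R2 = (0.02059 - 0)²/560 = 0.000000757 W
  P_R3 = (0.02059 - 0)²/27 = 0.0000157 W
P_total = P_R1 + P_R2 + P_R3 = 0.01918 W

Final answer: 0.01918 W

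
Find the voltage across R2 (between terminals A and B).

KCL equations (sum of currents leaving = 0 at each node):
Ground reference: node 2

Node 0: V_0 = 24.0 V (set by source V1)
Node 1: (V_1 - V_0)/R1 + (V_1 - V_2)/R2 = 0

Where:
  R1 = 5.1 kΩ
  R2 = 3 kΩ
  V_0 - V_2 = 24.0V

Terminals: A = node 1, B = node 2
R1 and R2 are in series across V1 (node 0 → node 1 → node 2), and the output A–B is taken across R2, so this is a voltage divider.
Series current: I = V1/(R1 + R2) = 24/(5100 + 3000) = 24/8100 = 0.002963 A
V_R2 = I × R2 = V1 × R2/(R1 + R2) = 24 × 3000/8100 = 8.889 V

Final answer: 8.889 V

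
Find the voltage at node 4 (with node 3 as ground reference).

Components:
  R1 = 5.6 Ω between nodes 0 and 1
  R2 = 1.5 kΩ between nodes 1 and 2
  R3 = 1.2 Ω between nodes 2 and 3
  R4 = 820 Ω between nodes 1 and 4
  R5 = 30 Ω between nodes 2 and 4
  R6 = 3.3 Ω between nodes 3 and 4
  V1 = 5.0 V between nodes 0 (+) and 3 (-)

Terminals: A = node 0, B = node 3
Nodal analysis, taking node 3 as the 0 V reference.
Source V1 fixes V_0 = 5 V.
KCL at each unknown node (sum of currents leaving = 0; resistances in Ω):
  Node 1: (V_1 - 5)/5.6 + (V_1 - V_2)/1500 + (V_1 - V_4)/820 = 0
  Node 2: (V_2 - V_1)/1500 + (V_2 - 0)/1.2 + (V_2 - V_4)/30 = 0
  Node 4: (V_4 - V_1)/820 + (V_4 - V_2)/30 + (V_4 - 0)/3.3 = 0
Collecting terms (coefficients in siemens):
  0.1805·V_1 - 0.0006667·V_2 - 0.00122·V_4 = 0.8929
  0.8673·V_2 - 0.0006667·V_1 - 0.03333·V_4 = 0
  0.3376·V_4 - 0.00122·V_1 - 0.03333·V_2 = 0
Solving these 3 simultaneous equations (Gaussian elimination) gives:
  V_1 = 4.948 V, V_2 = 0.004507 V, V_4 = 0.01832 V
The requested potential is V_4 = 0.01832 V.

Final answer: V_4 = 0.01832 V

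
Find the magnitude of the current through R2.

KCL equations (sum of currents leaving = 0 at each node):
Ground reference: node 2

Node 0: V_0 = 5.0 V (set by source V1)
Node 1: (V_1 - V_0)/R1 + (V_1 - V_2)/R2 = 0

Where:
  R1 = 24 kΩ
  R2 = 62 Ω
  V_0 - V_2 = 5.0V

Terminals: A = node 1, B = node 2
Nodal analysis, taking node 2 as the 0 V reference.
Source V1 fixes V_0 = 5 V.
KCL at each unknown node (sum of currents leaving = 0; resistances in Ω):
  Node 1: (V_1 - 5)/24000 + (V_1 - 0)/62 = 0
Collecting terms: 0.01617 × V_1 = 0.0002083  =>  V_1 = 0.01288 V
I_R2 = (V_1 - V_2)/R2 = (0.01288 - 0)/62 = 0.0002078 A
|I_R2| = 0.0002078 A

Final answer: |I_R2| = 0.0002078 A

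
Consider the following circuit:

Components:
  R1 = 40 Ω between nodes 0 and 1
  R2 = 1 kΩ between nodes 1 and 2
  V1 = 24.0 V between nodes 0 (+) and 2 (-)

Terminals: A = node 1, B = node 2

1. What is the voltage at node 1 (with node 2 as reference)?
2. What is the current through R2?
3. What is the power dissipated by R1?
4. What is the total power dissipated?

Nodal analysis, taking node 2 as the 0 V reference.
Source V1 fixes V_0 = 24 V.
KCL at each unknown node (sum of currents leaving = 0; resistances in Ω):
  Node 1: (V_1 - 24)/40 + (V_1 - 0)/1000 = 0
Collecting terms: 0.026 × V_1 = 0.6  =>  V_1 = 23.08 V
Part 1:
  Read off the nodal solution: V_1 = 23.08 V
Part 2:
  I_R2 = (V_1 - V_2)/R2 = (23.08 - 0)/1000 = 0.02308 A
  Magnitude: I_R2 = 0.02308 A
Part 3:
  I_R1 = (V_0 - V_1)/R1 = (24 - 23.08)/40 = 0.02308 A
  P_R1 = I_R1² × R1 = (0.02308)² × 40 = 0.0213 W
Part 4:
  Power in each resistor, P = (ΔV)²/R:
    P_R1 = (24 - 23.08)²/40 = 0.0213 W
    P_R2 = (23.08 - 0)²/1000 = 0.5325 W
  P_total = P_R1 + P_R2 = 0.5538 W

Final answers:
1. V_1 = 23.08 V
2. I_R2 = 0.02308 A
3. P_R1 = 0.0213 W
4. P_total = 0.5538 W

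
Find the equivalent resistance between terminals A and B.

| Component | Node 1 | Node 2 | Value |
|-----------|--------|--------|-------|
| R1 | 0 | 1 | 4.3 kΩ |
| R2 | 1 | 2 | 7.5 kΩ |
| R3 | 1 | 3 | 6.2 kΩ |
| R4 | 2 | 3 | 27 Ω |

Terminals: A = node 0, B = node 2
Reduce the network between node 0 (A) and node 2 (B) by series/parallel combination:
  Rs1 = R3 + R4 (series, joined only at node 3) = 6200 + 27 = 6227 Ω
  Rp1 = R2 ‖ Rs1 (parallel, both between nodes 1 and 2) = 1/(1/7500 + 1/6227) = 3402 Ω
  Rs2 = R1 + Rp1 (series, joined only at node 1) = 4300 + 3402 = 7702 Ω
R_eq = 7.702 kΩ

Final answer: 7.702 kΩ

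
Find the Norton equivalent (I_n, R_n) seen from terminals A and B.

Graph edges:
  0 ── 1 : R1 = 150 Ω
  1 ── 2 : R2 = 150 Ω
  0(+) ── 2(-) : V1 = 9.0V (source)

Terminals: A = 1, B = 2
Find the Thévenin equivalent first; then I_n = V_th/R_th and R_n = R_th.
Step 1 — V_th is the open-circuit voltage V_A - V_B (nothing connected across the terminals).
Nodal analysis, taking node 2 as the 0 V reference.
Source V1 fixes V_0 = 9 V.
KCL at each unknown node (sum of currents leaving = 0; resistances in Ω):
  Node 1: (V_1 - 9)/150 + (V_1 - 0)/150 = 0
Collecting terms: 0.01333 × V_1 = 0.06  =>  V_1 = 4.5 V
V_th = V_1 - V_2 = 4.5 - 0 = 4.5 V
Step 2 — R_th: zero the source — replace V1 by a short circuit (node 2 merges into node 0) — and find the resistance seen between A (node 1) and B (node 0).
Reduce the network between node 1 (A) and node 0 (B) by series/parallel combination:
  Rp1 = R1 ‖ R2 (parallel, both between nodes 0 and 1) = 1/(1/150 + 1/150) = 75 Ω
R_th = 75 Ω
I_n = V_th/R_th = 4.5/75 = 0.06 A, and R_n = R_th = 75 Ω

Final answer: I_n = 0.06 A, R_n = 75 Ω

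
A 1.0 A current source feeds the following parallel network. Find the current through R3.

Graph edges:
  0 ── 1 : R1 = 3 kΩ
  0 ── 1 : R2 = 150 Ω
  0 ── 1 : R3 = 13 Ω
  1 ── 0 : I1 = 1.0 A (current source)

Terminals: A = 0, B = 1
All resistors sit directly between nodes 0 and 1, so they are in parallel and share one voltage V; the full source current 1 A splits among them.
1/R_par = 1/3000 + 1/150 + 1/13 = 0.08392 S  =>  R_par = 11.92 Ω
V = I × R_par = 1 × 11.92 = 11.92 V
I_R3 = V/R3 = 11.92/13 = 0.9166 A

Final answer: 0.9166 A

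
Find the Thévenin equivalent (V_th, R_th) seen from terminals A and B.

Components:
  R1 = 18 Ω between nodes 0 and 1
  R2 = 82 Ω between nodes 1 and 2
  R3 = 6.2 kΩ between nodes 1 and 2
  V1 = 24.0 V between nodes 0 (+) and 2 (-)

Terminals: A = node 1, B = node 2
Step 1 — V_th is the open-circuit voltage V_A - V_B (nothing connected across the terminals).
Nodal analysis, taking node 2 as the 0 V reference.
Source V1 fixes V_0 = 24 V.
KCL at each unknown node (sum of currents leaving = 0; resistances in Ω):
  Node 1: (V_1 - 24)/18 + (V_1 - 0)/82 + (V_1 - 0)/6200 = 0
Collecting terms: 0.06791 × V_1 = 1.333  =>  V_1 = 19.63 V
V_th = V_1 - V_2 = 19.63 - 0 = 19.63 V
Step 2 — R_th: zero the source — replace V1 by a short circuit (node 2 merges into node 0) — and find the resistance seen between A (node 1) and B (node 0).
Reduce the network between node 1 (A) and node 0 (B) by series/parallel combination:
  Rp1 = R1 ‖ R2 ‖ R3 (parallel, all between nodes 0 and 1) = 1/(1/18 + 1/82 + 1/6200) = 14.72 Ω
R_th = 14.72 Ω

Final answer: V_th = 19.63 V, R_th = 14.72 Ω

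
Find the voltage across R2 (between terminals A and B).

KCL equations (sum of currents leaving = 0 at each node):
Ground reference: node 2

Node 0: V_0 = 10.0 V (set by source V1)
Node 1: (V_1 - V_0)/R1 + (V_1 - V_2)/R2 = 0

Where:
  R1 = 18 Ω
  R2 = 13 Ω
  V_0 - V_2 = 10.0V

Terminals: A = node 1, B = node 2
R1 and R2 are in series across V1 (node 0 → node 1 → node 2), and the output A–B is taken across R2, so this is a voltage divider.
Series current: I = V1/(R1 + R2) = 10/(18 + 13) = 10/31 = 0.3226 A
V_R2 = I × R2 = V1 × R2/(R1 + R2) = 10 × 13/31 = 4.194 V

Final answer: 4.194 V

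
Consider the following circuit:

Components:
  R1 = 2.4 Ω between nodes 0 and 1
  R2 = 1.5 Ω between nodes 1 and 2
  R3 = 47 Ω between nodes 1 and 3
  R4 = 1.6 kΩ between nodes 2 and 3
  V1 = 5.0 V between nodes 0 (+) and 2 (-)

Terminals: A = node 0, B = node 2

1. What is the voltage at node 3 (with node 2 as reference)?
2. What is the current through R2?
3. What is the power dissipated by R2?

Nodal analysis, taking node 2 as the 0 V reference.
Source V1 fixes V_0 = 5 V.
KCL at each unknown node (sum of currents leaving = 0; resistances in Ω):
  Node 1: (V_1 - 5)/2.4 + (V_1 - 0)/1.5 + (V_1 - V_3)/47 = 0
  Node 3: (V_3 - V_1)/47 + (V_3 - 0)/1600 = 0
Collecting terms (coefficients in siemens):
  1.105·V_1 - 0.02128·V_3 = 2.083
  0.0219·V_3 - 0.02128·V_1 = 0
Determinant D = (1.105)(0.0219) - (-0.02128)(-0.02128) = 0.02374
V_1 = [(2.083)(0.0219) - (-0.02128)(0)]/D = 1.922 V
V_3 = [(1.105)(0) - (2.083)(-0.02128)]/D = 1.867 V
Part 1:
  Read off the nodal solution: V_3 = 1.867 V
Part 2:
  I_R2 = (V_1 - V_2)/R2 = (1.922 - 0)/1.5 = 1.281 A
  Magnitude: I_R2 = 1.281 A
Part 3:
  I_R2 = (V_1 - V_2)/R2 = (1.922 - 0)/1.5 = 1.281 A
  P_R2 = I_R2² × R2 = (1.281)² × 1.5 = 2.463 W

Final answers:
1. V_3 = 1.867 V
2. I_R2 = 1.281 A
3. P_R2 = 2.463 W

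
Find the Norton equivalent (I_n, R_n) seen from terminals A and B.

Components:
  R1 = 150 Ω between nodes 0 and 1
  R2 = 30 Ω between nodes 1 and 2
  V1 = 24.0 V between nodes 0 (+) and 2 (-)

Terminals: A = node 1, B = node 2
Find the Thévenin equivalent first; then I_n = V_th/R_th and R_n = R_th.
Step 1 — V_th is the open-circuit voltage V_A - V_B (nothing connected across the terminals).
Nodal analysis, taking node 2 as the 0 V reference.
Source V1 fixes V_0 = 24 V.
KCL at each unknown node (sum of currents leaving = 0; resistances in Ω):
  Node 1: (V_1 - 24)/150 + (V_1 - 0)/30 = 0
Collecting terms: 0.04 × V_1 = 0.16  =>  V_1 = 4 V
V_th = V_1 - V_2 = 4 - 0 = 4 V
Step 2 — R_th: zero the source — replace V1 by a short circuit (node 2 merges into node 0) — and find the resistance seen between A (node 1) and B (node 0).
Reduce the network between node 1 (A) and node 0 (B) by series/parallel combination:
  Rp1 = R1 ‖ R2 (parallel, both between nodes 0 and 1) = 1/(1/150 + 1/30) = 25 Ω
R_th = 25 Ω
I_n = V_th/R_th = 4/25 = 0.16 A, and R_n = R_th = 25 Ω

Final answer: I_n = 0.16 A, R_n = 25 Ω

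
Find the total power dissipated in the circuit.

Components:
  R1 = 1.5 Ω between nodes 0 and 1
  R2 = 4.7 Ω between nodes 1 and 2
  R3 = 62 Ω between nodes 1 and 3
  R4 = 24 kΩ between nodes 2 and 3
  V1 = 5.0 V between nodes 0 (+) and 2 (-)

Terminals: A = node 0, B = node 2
Nodal analysis, taking node 2 as the 0 V reference.
Source V1 fixes V_0 = 5 V.
KCL at each unknown node (sum of currents leaving = 0; resistances in Ω):
  Node 1: (V_1 - 5)/1.5 + (V_1 - 0)/4.7 + (V_1 - V_3)/62 = 0
  Node 3: (V_3 - V_1)/62 + (V_3 - 0)/24000 = 0
Collecting terms (coefficients in siemens):
  0.8956·V_1 - 0.01613·V_3 = 3.333
  0.01617·V_3 - 0.01613·V_1 = 0
Determinant D = (0.8956)(0.01617) - (-0.01613)(-0.01613) = 0.01422
V_1 = [(3.333)(0.01617) - (-0.01613)(0)]/D = 3.79 V
V_3 = [(0.8956)(0) - (3.333)(-0.01613)]/D = 3.78 V
Power in each resistor, P = (ΔV)²/R:
  P_R1 = (5 - 3.79)²/1.5 = 0.9758 W
  P_R2 = (3.79 - 0)²/4.7 = 3.056 W
  P_R3 = (3.79 - 3.78)²/62 = 0.000001538 W
  P_R4 = (0 - 3.78)²/24000 = 0.0005955 W
P_total = P_R1 + P_R2 + P_R3 + P_R4 = 4.033 W

Final answer: 4.033 W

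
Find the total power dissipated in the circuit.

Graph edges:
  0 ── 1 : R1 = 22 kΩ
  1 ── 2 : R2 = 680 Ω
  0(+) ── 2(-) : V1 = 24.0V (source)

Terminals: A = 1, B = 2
Nodal analysis, taking node 2 as the 0 V reference.
Source V1 fixes V_0 = 24 V.
KCL at each unknown node (sum of currents leaving = 0; resistances in Ω):
  Node 1: (V_1 - 24)/22000 + (V_1 - 0)/680 = 0
Collecting terms: 0.001516 × V_1 = 0.001091  =>  V_1 = 0.7196 V
Power in each resistor, P = (ΔV)²/R:
  P_R1 = (24 - 0.7196)²/22000 = 0.02464 W
  P_R2 = (0.7196 - 0)²/680 = 0.0007615 W
P_total = P_R1 + P_R2 = 0.0254 W

Final answer: 0.0254 W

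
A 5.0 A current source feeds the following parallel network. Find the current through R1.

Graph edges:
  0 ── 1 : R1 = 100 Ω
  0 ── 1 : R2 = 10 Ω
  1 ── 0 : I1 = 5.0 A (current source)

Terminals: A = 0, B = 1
All resistors sit directly between nodes 0 and 1, so they are in parallel and share one voltage V; the full source current 5 A splits among them.
1/R_par = 1/100 + 1/10 = 0.11 S  =>  R_par = 9.091 Ω
V = I × R_par = 5 × 9.091 = 45.45 V
I_R1 = V/R1 = 45.45/100 = 0.4545 A

Final answer: 0.4545 A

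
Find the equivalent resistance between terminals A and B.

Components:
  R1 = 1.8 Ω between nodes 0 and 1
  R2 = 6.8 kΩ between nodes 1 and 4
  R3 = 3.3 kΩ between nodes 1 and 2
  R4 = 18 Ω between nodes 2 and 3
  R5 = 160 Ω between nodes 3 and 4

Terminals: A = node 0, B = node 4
Reduce the network between node 0 (A) and node 4 (B) by series/parallel combination:
  Rs1 = R3 + R4 (series, joined only at node 2) = 3300 + 18 = 3318 Ω
  Rs2 = R5 + Rs1 (series, joined only at node 3) = 160 + 3318 = 3478 Ω
  Rp1 = R2 ‖ Rs2 (parallel, both between nodes 1 and 4) = 1/(1/6800 + 1/3478) = 2301 Ω
  Rs3 = R1 + Rp1 (series, joined only at node 1) = 1.8 + 2301 = 2303 Ω
R_eq = 2.303 kΩ

Final answer: 2.303 kΩ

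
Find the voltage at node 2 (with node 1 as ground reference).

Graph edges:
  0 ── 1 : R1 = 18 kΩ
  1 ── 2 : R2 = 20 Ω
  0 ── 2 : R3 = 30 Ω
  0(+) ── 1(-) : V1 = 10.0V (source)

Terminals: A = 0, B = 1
Nodal analysis, taking node 1 as the 0 V reference.
Source V1 fixes V_0 = 10 V.
KCL at each unknown node (sum of currents leaving = 0; resistances in Ω):
  Node 2: (V_2 - 0)/20 + (V_2 - 10)/30 = 0
Collecting terms: 0.08333 × V_2 = 0.3333  =>  V_2 = 4 V
The requested potential is V_2 = 4 V.

Final answer: V_2 = 4 V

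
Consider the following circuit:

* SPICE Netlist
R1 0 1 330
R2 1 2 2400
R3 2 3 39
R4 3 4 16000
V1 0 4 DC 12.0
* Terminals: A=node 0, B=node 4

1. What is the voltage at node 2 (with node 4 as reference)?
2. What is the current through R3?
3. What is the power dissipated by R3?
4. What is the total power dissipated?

Nodal analysis, taking node 4 as the 0 V reference.
Source V1 fixes V_0 = 12 V.
KCL at each unknown node (sum of currents leaving = 0; resistances in Ω):
  Node 1: (V_1 - 12)/330 + (V_1 - V_2)/2400 = 0
  Node 2: (V_2 - V_1)/2400 + (V_2 - V_3)/39 = 0
  Node 3: (V_3 - V_2)/39 + (V_3 - 0)/16000 = 0
Collecting terms (coefficients in siemens):
  0.003447·V_1 - 0.0004167·V_2 = 0.03636
  0.02606·V_2 - 0.0004167·V_1 - 0.02564·V_3 = 0
  0.0257·V_3 - 0.02564·V_2 = 0
Solving these 3 simultaneous equations (Gaussian elimination) gives:
  V_1 = 11.79 V, V_2 = 10.25 V, V_3 = 10.23 V
Part 1:
  Read off the nodal solution: V_2 = 10.25 V
Part 2:
  I_R3 = (V_2 - V_3)/R3 = (10.25 - 10.23)/39 = 0.0006394 A
  Magnitude: I_R3 = 0.0006394 A
Part 3:
  I_R3 = (V_2 - V_3)/R3 = (10.25 - 10.23)/39 = 0.0006394 A
  P_R3 = I_R3² × R3 = (0.0006394)² × 39 = 0.00001594 W
Part 4:
  Power in each resistor, P = (ΔV)²/R:
    P_R1 = (12 - 11.79)²/330 = 0.0001349 W
    P_R2 = (11.79 - 10.25)²/2400 = 0.0009811 W
    P_R3 = (10.25 - 10.23)²/39 = 0.00001594 W
    P_R4 = (10.23 - 0)²/16000 = 0.00654 W
  P_total = P_R1 + P_R2 + P_R3 + P_R4 = 0.007672 W

Final answers:
1. V_2 = 10.25 V
2. I_R3 = 0.0006394 A
3. P_R3 = 1.594e-05 W
4. P_total = 0.007672 W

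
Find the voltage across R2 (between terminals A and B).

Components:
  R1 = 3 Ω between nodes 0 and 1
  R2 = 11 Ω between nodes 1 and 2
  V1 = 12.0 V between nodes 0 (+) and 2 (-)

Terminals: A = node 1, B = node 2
R1 and R2 are in series across V1 (node 0 → node 1 → node 2), and the output A–B is taken across R2, so this is a voltage divider.
Series current: I = V1/(R1 + R2) = 12/(3 + 11) = 12/14 = 0.8571 A
V_R2 = I × R2 = V1 × R2/(R1 + R2) = 12 × 11/14 = 9.429 V

Final answer: 9.429 V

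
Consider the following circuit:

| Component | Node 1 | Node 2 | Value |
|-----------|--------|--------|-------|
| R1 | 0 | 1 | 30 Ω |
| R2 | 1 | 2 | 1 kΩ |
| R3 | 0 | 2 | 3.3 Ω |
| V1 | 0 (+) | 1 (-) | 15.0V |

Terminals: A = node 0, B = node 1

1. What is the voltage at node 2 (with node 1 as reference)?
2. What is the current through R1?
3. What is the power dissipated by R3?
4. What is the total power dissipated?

Nodal analysis, taking node 1 as the 0 V reference.
Source V1 fixes V_0 = 15 V.
KCL at each unknown node (sum of currents leaving = 0; resistances in Ω):
  Node 2: (V_2 - 0)/1000 + (V_2 - 15)/3.3 = 0
Collecting terms: 0.304 × V_2 = 4.545  =>  V_2 = 14.95 V
Part 1:
  Read off the nodal solution: V_2 = 14.95 V
Part 2:
  I_R1 = (V_0 - V_1)/R1 = (15 - 0)/30 = 0.5 A
  Magnitude: I_R1 = 0.5 A
Part 3:
  I_R3 = (V_0 - V_2)/R3 = (15 - 14.95)/3.3 = 0.01495 A
  P_R3 = I_R3² × R3 = (0.01495)² × 3.3 = 0.0007376 W
Part 4:
  Power in each resistor, P = (ΔV)²/R:
    P_R1 = (15 - 0)²/30 = 7.5 W
    P_R2 = (0 - 14.95)²/1000 = 0.2235 W
    P_R3 = (15 - 14.95)²/3.3 = 0.0007376 W
  P_total = P_R1 + P_R2 + P_R3 = 7.724 W

Final answers:
1. V_2 = 14.95 V
2. I_R1 = 0.5 A
3. P_R3 = 0.0007376 W
4. P_total = 7.724 W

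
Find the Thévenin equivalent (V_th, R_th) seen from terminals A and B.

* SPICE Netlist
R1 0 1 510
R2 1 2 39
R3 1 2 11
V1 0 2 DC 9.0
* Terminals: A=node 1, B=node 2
Step 1 — V_th is the open-circuit voltage V_A - V_B (nothing connected across the terminals).
Nodal analysis, taking node 2 as the 0 V reference.
Source V1 fixes V_0 = 9 V.
KCL at each unknown node (sum of currents leaving = 0; resistances in Ω):
  Node 1: (V_1 - 9)/510 + (V_1 - 0)/39 + (V_1 - 0)/11 = 0
Collecting terms: 0.1185 × V_1 = 0.01765  =>  V_1 = 0.1489 V
V_th = V_1 - V_2 = 0.1489 - 0 = 0.1489 V
Step 2 — R_th: zero the source — replace V1 by a short circuit (node 2 merges into node 0) — and find the resistance seen between A (node 1) and B (node 0).
Reduce the network between node 1 (A) and node 0 (B) by series/parallel combination:
  Rp1 = R1 ‖ R2 ‖ R3 (parallel, all between nodes 0 and 1) = 1/(1/510 + 1/39 + 1/11) = 8.438 Ω
R_th = 8.438 Ω

Final answer: V_th = 0.1489 V, R_th = 8.438 Ω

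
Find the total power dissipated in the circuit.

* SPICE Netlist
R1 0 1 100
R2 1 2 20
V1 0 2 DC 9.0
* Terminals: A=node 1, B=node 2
Nodal analysis, taking node 2 as the 0 V reference.
Source V1 fixes V_0 = 9 V.
KCL at each unknown node (sum of currents leaving = 0; resistances in Ω):
  Node 1: (V_1 - 9)/100 + (V_1 - 0)/20 = 0
Collecting terms: 0.06 × V_1 = 0.09  =>  V_1 = 1.5 V
Power in each resistor, P = (ΔV)²/R:
  P_R1 = (9 - 1.5)²/100 = 0.5625 W
  P_R2 = (1.5 - 0)²/20 = 0.1125 W
P_total = P_R1 + P_R2 = 0.675 W

Final answer: 0.675 W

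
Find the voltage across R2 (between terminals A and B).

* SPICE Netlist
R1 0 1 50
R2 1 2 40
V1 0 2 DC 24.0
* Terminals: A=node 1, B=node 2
R1 and R2 are in series across V1 (node 0 → node 1 → node 2), and the output A–B is taken across R2, so this is a voltage divider.
Series current: I = V1/(R1 + R2) = 24/(50 + 40) = 24/90 = 0.2667 A
V_R2 = I × R2 = V1 × R2/(R1 + R2) = 24 × 40/90 = 10.67 V

Final answer: 10.67 V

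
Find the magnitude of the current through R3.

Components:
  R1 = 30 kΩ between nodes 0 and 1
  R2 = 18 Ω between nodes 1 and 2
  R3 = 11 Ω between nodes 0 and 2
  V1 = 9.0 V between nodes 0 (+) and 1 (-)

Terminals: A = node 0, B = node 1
Nodal analysis, taking node 1 as the 0 V reference.
Source V1 fixes V_0 = 9 V.
KCL at each unknown node (sum of currents leaving = 0; resistances in Ω):
  Node 2: (V_2 - 0)/18 + (V_2 - 9)/11 = 0
Collecting terms: 0.1465 × V_2 = 0.8182  =>  V_2 = 5.586 V
I_R3 = (V_0 - V_2)/R3 = (9 - 5.586)/11 = 0.3103 A
|I_R3| = 0.3103 A

Final answer: |I_R3| = 0.3103 A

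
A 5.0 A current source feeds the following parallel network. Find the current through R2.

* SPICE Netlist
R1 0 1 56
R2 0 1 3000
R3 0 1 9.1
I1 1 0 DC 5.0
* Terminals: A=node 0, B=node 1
All resistors sit directly between nodes 0 and 1, so they are in parallel and share one voltage V; the full source current 5 A splits among them.
1/R_par = 1/56 + 1/3000 + 1/9.1 = 0.1281 S  =>  R_par = 7.808 Ω
V = I × R_par = 5 × 7.808 = 39.04 V
I_R2 = V/R2 = 39.04/3000 = 0.01301 A

Final answer: 0.01301 A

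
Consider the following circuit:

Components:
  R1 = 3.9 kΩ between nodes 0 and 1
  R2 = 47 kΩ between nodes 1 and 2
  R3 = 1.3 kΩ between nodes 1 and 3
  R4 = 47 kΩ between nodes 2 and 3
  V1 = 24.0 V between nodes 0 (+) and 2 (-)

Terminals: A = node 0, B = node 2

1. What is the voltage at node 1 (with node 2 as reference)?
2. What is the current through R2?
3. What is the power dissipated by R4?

Nodal analysis, taking node 2 as the 0 V reference.
Source V1 fixes V_0 = 24 V.
KCL at each unknown node (sum of currents leaving = 0; resistances in Ω):
  Node 1: (V_1 - 24)/3900 + (V_1 - 0)/47000 + (V_1 - V_3)/1300 = 0
  Node 3: (V_3 - V_1)/1300 + (V_3 - 0)/47000 = 0
Collecting terms (coefficients in siemens):
  0.001047·V_1 - 0.0007692·V_3 = 0.006154
  0.0007905·V_3 - 0.0007692·V_1 = 0
Determinant D = (0.001047)(0.0007905) - (-0.0007692)(-0.0007692) = 0.0000002359
V_1 = [(0.006154)(0.0007905) - (-0.0007692)(0)]/D = 20.62 V
V_3 = [(0.001047)(0) - (0.006154)(-0.0007692)]/D = 20.07 V
Part 1:
  Read off the nodal solution: V_1 = 20.62 V
Part 2:
  I_R2 = (V_1 - V_2)/R2 = (20.62 - 0)/47000 = 0.0004388 A
  Magnitude: I_R2 = 0.0004388 A
Part 3:
  I_R4 = (V_2 - V_3)/R4 = (0 - 20.07)/47000 = -0.000427 A
  P_R4 = I_R4² × R4 = (-0.000427)² × 47000 = 0.008569 W

Final answers:
1. V_1 = 20.62 V
2. I_R2 = 0.0004388 A
3. P_R4 = 0.008569 W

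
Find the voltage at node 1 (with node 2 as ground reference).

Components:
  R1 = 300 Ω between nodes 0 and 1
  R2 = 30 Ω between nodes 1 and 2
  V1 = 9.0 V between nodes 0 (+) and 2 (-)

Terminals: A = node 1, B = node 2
Nodal analysis, taking node 2 as the 0 V reference.
Source V1 fixes V_0 = 9 V.
KCL at each unknown node (sum of currents leaving = 0; resistances in Ω):
  Node 1: (V_1 - 9)/300 + (V_1 - 0)/30 = 0
Collecting terms: 0.03667 × V_1 = 0.03  =>  V_1 = 0.8182 V
The requested potential is V_1 = 0.8182 V.

Final answer: V_1 = 0.8182 V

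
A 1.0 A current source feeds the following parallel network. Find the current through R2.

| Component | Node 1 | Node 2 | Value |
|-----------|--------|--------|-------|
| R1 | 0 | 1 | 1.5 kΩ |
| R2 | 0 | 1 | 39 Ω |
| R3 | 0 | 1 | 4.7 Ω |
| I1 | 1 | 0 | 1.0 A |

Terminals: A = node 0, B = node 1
All resistors sit directly between nodes 0 and 1, so they are in parallel and share one voltage V; the full source current 1 A splits among them.
1/R_par = 1/1500 + 1/39 + 1/4.7 = 0.2391 S  =>  R_par = 4.183 Ω
V = I × R_par = 1 × 4.183 = 4.183 V
I_R2 = V/R2 = 4.183/39 = 0.1073 A

Final answer: 0.1073 A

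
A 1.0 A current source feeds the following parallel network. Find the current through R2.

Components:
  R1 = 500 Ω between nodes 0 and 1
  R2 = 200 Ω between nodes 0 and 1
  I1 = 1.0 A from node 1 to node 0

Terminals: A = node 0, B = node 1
All resistors sit directly between nodes 0 and 1, so they are in parallel and share one voltage V; the full source current 1 A splits among them.
1/R_par = 1/500 + 1/200 = 0.007 S  =>  R_par = 142.9 Ω
V = I × R_par = 1 × 142.9 = 142.9 V
I_R2 = V/R2 = 142.9/200 = 0.7143 A

Final answer: 0.7143 A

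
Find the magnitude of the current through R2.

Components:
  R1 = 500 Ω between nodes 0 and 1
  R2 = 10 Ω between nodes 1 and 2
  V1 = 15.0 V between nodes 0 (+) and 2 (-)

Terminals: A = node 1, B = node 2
Nodal analysis, taking node 2 as the 0 V reference.
Source V1 fixes V_0 = 15 V.
KCL at each unknown node (sum of currents leaving = 0; resistances in Ω):
  Node 1: (V_1 - 15)/500 + (V_1 - 0)/10 = 0
Collecting terms: 0.102 × V_1 = 0.03  =>  V_1 = 0.2941 V
I_R2 = (V_1 - V_2)/R2 = (0.2941 - 0)/10 = 0.02941 A
|I_R2| = 0.02941 A

Final answer: |I_R2| = 0.02941 A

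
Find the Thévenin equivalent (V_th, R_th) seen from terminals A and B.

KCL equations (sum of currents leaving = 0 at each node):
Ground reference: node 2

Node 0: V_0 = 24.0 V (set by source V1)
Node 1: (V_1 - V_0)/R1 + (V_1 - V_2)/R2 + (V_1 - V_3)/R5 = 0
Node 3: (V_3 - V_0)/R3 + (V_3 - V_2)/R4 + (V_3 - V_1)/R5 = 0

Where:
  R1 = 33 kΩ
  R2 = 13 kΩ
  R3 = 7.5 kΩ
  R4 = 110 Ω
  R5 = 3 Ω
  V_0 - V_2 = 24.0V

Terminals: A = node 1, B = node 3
Step 1 — V_th is the open-circuit voltage V_A - V_B (nothing connected across the terminals).
Nodal analysis, taking node 2 as the 0 V reference.
Source V1 fixes V_0 = 24 V.
KCL at each unknown node (sum of currents leaving = 0; resistances in Ω):
  Node 1: (V_1 - 24)/33000 + (V_1 - 0)/13000 + (V_1 - V_3)/3 = 0
  Node 3: (V_3 - 24)/7500 + (V_3 - 0)/110 + (V_3 - V_1)/3 = 0
Collecting terms (coefficients in siemens):
  0.3334·V_1 - 0.3333·V_3 = 0.0007273
  0.3426·V_3 - 0.3333·V_1 = 0.0032
Determinant D = (0.3334)(0.3426) - (-0.3333)(-0.3333) = 0.003111
V_1 = [(0.0007273)(0.3426) - (-0.3333)(0.0032)]/D = 0.4229 V
V_3 = [(0.3334)(0.0032) - (0.0007273)(-0.3333)]/D = 0.4208 V
V_th = V_1 - V_3 = 0.4229 - 0.4208 = 0.002046 V
Step 2 — R_th: zero the source — replace V1 by a short circuit (node 2 merges into node 0) — and find the resistance seen between A (node 1) and B (node 3).
Reduce the network between node 1 (A) and node 3 (B) by series/parallel combination:
  Rp1 = R1 ‖ R2 (parallel, both between nodes 0 and 1) = 1/(1/33000 + 1/13000) = 9326 Ω
  Rp2 = R3 ‖ R4 (parallel, both between nodes 0 and 3) = 1/(1/7500 + 1/110) = 108.4 Ω
  Rs1 = Rp1 + Rp2 (series, joined only at node 0) = 9326 + 108.4 = 9434 Ω
  Rp3 = R5 ‖ Rs1 (parallel, both between nodes 1 and 3) = 1/(1/3 + 1/9434) = 2.999 Ω
R_th = 2.999 Ω

Final answer: V_th = 0.002046 V, R_th = 2.999 Ω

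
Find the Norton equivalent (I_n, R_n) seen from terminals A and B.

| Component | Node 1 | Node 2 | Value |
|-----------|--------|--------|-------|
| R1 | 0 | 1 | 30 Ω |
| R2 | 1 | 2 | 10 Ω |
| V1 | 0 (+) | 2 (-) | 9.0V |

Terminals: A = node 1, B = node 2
Find the Thévenin equivalent first; then I_n = V_th/R_th and R_n = R_th.
Step 1 — V_th is the open-circuit voltage V_A - V_B (nothing connected across the terminals).
Nodal analysis, taking node 2 as the 0 V reference.
Source V1 fixes V_0 = 9 V.
KCL at each unknown node (sum of currents leaving = 0; resistances in Ω):
  Node 1: (V_1 - 9)/30 + (V_1 - 0)/10 = 0
Collecting terms: 0.1333 × V_1 = 0.3  =>  V_1 = 2.25 V
V_th = V_1 - V_2 = 2.25 - 0 = 2.25 V
Step 2 — R_th: zero the source — replace V1 by a short circuit (node 2 merges into node 0) — and find the resistance seen between A (node 1) and B (node 0).
Reduce the network between node 1 (A) and node 0 (B) by series/parallel combination:
  Rp1 = R1 ‖ R2 (parallel, both between nodes 0 and 1) = 1/(1/30 + 1/10) = 7.5 Ω
R_th = 7.5 Ω
I_n = V_th/R_th = 2.25/7.5 = 0.3 A, and R_n = R_th = 7.5 Ω

Final answer: I_n = 0.3 A, R_n = 7.5 Ω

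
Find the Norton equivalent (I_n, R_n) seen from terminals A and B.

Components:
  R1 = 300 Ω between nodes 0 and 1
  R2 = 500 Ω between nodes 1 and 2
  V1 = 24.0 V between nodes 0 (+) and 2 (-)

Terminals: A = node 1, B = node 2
Find the Thévenin equivalent first; then I_n = V_th/R_th and R_n = R_th.
Step 1 — V_th is the open-circuit voltage V_A - V_B (nothing connected across the terminals).
Nodal analysis, taking node 2 as the 0 V reference.
Source V1 fixes V_0 = 24 V.
KCL at each unknown node (sum of currents leaving = 0; resistances in Ω):
  Node 1: (V_1 - 24)/300 + (V_1 - 0)/500 = 0
Collecting terms: 0.005333 × V_1 = 0.08  =>  V_1 = 15 V
V_th = V_1 - V_2 = 15 - 0 = 15 V
Step 2 — R_th: zero the source — replace V1 by a short circuit (node 2 merges into node 0) — and find the resistance seen between A (node 1) and B (node 0).
Reduce the network between node 1 (A) and node 0 (B) by series/parallel combination:
  Rp1 = R1 ‖ R2 (parallel, both between nodes 0 and 1) = 1/(1/300 + 1/500) = 187.5 Ω
R_th = 187.5 Ω
I_n = V_th/R_th = 15/187.5 = 0.08 A, and R_n = R_th = 187.5 Ω

Final answer: I_n = 0.08 A, R_n = 187.5 Ω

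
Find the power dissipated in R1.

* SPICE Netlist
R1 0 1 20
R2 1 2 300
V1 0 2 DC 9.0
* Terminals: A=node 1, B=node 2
Nodal analysis, taking node 2 as the 0 V reference.
Source V1 fixes V_0 = 9 V.
KCL at each unknown node (sum of currents leaving = 0; resistances in Ω):
  Node 1: (V_1 - 9)/20 + (V_1 - 0)/300 = 0
Collecting terms: 0.05333 × V_1 = 0.45  =>  V_1 = 8.438 V
I_R1 = (V_0 - V_1)/R1 = (9 - 8.438)/20 = 0.02813 A
P_R1 = I_R1² × R1 = (0.02813)² × 20 = 0.01582 W

Final answer: 0.01582 W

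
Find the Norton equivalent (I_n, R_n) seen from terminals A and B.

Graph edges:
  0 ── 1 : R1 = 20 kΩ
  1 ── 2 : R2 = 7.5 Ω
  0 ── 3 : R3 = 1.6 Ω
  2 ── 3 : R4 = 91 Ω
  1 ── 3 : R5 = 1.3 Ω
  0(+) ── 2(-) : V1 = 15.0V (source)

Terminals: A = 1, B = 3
Find the Thévenin equivalent first; then I_n = V_th/R_th and R_n = R_th.
Step 1 — V_th is the open-circuit voltage V_A - V_B (nothing connected across the terminals).
Nodal analysis, taking node 2 as the 0 V reference.
Source V1 fixes V_0 = 15 V.
KCL at each unknown node (sum of currents leaving = 0; resistances in Ω):
  Node 1: (V_1 - 15)/20000 + (V_1 - 0)/7.5 + (V_1 - V_3)/1.3 = 0
  Node 3: (V_3 - 15)/1.6 + (V_3 - 0)/91 + (V_3 - V_1)/1.3 = 0
Collecting terms (coefficients in siemens):
  0.9026·V_1 - 0.7692·V_3 = 0.00075
  1.405·V_3 - 0.7692·V_1 = 9.375
Determinant D = (0.9026)(1.405) - (-0.7692)(-0.7692) = 0.6767
V_1 = [(0.00075)(1.405) - (-0.7692)(9.375)]/D = 10.66 V
V_3 = [(0.9026)(9.375) - (0.00075)(-0.7692)]/D = 12.51 V
V_th = V_1 - V_3 = 10.66 - 12.51 = -1.847 V
Step 2 — R_th: zero the source — replace V1 by a short circuit (node 2 merges into node 0) — and find the resistance seen between A (node 1) and B (node 3).
Reduce the network between node 1 (A) and node 3 (B) by series/parallel combination:
  Rp1 = R1 ‖ R2 (parallel, both between nodes 0 and 1) = 1/(1/20000 + 1/7.5) = 7.497 Ω
  Rp2 = R3 ‖ R4 (parallel, both between nodes 0 and 3) = 1/(1/1.6 + 1/91) = 1.572 Ω
  Rs1 = Rp1 + Rp2 (series, joined only at node 0) = 7.497 + 1.572 = 9.07 Ω
  Rp3 = R5 ‖ Rs1 (parallel, both between nodes 1 and 3) = 1/(1/1.3 + 1/9.07) = 1.137 Ω
R_th = 1.137 Ω
I_n = V_th/R_th = -1.847/1.137 = -1.625 A, and R_n = R_th = 1.137 Ω

Final answer: I_n = -1.625 A, R_n = 1.137 Ω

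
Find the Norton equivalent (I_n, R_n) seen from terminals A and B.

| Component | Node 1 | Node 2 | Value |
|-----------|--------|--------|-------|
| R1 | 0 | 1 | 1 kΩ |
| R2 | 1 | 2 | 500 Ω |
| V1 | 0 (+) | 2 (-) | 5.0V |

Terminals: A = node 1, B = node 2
Find the Thévenin equivalent first; then I_n = V_th/R_th and R_n = R_th.
Step 1 — V_th is the open-circuit voltage V_A - V_B (nothing connected across the terminals).
Nodal analysis, taking node 2 as the 0 V reference.
Source V1 fixes V_0 = 5 V.
KCL at each unknown node (sum of currents leaving = 0; resistances in Ω):
  Node 1: (V_1 - 5)/1000 + (V_1 - 0)/500 = 0
Collecting terms: 0.003 × V_1 = 0.005  =>  V_1 = 1.667 V
V_th = V_1 - V_2 = 1.667 - 0 = 1.667 V
Step 2 — R_th: zero the source — replace V1 by a short circuit (node 2 merges into node 0) — and find the resistance seen between A (node 1) and B (node 0).
Reduce the network between node 1 (A) and node 0 (B) by series/parallel combination:
  Rp1 = R1 ‖ R2 (parallel, both between nodes 0 and 1) = 1/(1/1000 + 1/500) = 333.3 Ω
R_th = 333.3 Ω
I_n = V_th/R_th = 1.667/333.3 = 0.005 A, and R_n = R_th = 333.3 Ω

Final answer: I_n = 0.005 A, R_n = 333.3 Ω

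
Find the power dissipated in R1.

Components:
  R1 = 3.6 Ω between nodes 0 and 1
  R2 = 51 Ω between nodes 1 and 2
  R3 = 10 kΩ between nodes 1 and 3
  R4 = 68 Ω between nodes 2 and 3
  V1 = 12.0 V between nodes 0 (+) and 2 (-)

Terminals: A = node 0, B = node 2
Nodal analysis, taking node 2 as the 0 V reference.
Source V1 fixes V_0 = 12 V.
KCL at each unknown node (sum of currents leaving = 0; resistances in Ω):
  Node 1: (V_1 - 12)/3.6 + (V_1 - 0)/51 + (V_1 - V_3)/10000 = 0
  Node 3: (V_3 - V_1)/10000 + (V_3 - 0)/68 = 0
Collecting terms (coefficients in siemens):
  0.2975·V_1 - 0.0001·V_3 = 3.333
  0.01481·V_3 - 0.0001·V_1 = 0
Determinant D = (0.2975)(0.01481) - (-0.0001)(-0.0001) = 0.004405
V_1 = [(3.333)(0.01481) - (-0.0001)(0)]/D = 11.21 V
V_3 = [(0.2975)(0) - (3.333)(-0.0001)]/D = 0.07568 V
I_R1 = (V_0 - V_1)/R1 = (12 - 11.21)/3.6 = 0.2208 A
P_R1 = I_R1² × R1 = (0.2208)² × 3.6 = 0.1755 W

Final answer: 0.1755 W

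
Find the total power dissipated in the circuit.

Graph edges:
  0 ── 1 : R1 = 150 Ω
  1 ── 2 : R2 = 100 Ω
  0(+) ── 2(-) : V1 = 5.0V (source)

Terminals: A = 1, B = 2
Nodal analysis, taking node 2 as the 0 V reference.
Source V1 fixes V_0 = 5 V.
KCL at each unknown node (sum of currents leaving = 0; resistances in Ω):
  Node 1: (V_1 - 5)/150 + (V_1 - 0)/100 = 0
Collecting terms: 0.01667 × V_1 = 0.03333  =>  V_1 = 2 V
Power in each resistor, P = (ΔV)²/R:
  P_R1 = (5 - 2)²/150 = 0.06 W
  P_R2 = (2 - 0)²/100 = 0.04 W
P_total = P_R1 + P_R2 = 0.1 W

Final answer: 0.1 W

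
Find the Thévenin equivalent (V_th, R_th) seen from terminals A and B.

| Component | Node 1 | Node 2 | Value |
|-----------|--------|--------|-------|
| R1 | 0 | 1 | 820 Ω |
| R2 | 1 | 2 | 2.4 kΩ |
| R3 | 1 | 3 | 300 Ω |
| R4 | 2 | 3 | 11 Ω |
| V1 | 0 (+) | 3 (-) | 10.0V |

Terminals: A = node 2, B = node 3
Step 1 — V_th is the open-circuit voltage V_A - V_B (nothing connected across the terminals).
Nodal analysis, taking node 3 as the 0 V reference.
Source V1 fixes V_0 = 10 V.
KCL at each unknown node (sum of currents leaving = 0; resistances in Ω):
  Node 1: (V_1 - 10)/820 + (V_1 - V_2)/2400 + (V_1 - 0)/300 = 0
  Node 2: (V_2 - V_1)/2400 + (V_2 - 0)/11 = 0
Collecting terms (coefficients in siemens):
  0.00497·V_1 - 0.0004167·V_2 = 0.0122
  0.09133·V_2 - 0.0004167·V_1 = 0
Determinant D = (0.00497)(0.09133) - (-0.0004167)(-0.0004167) = 0.0004537
V_1 = [(0.0122)(0.09133) - (-0.0004167)(0)]/D = 2.455 V
V_2 = [(0.00497)(0) - (0.0122)(-0.0004167)]/D = 0.0112 V
V_th = V_2 - V_3 = 0.0112 - 0 = 0.0112 V
Step 2 — R_th: zero the source — replace V1 by a short circuit (node 3 merges into node 0) — and find the resistance seen between A (node 2) and B (node 0).
Reduce the network between node 2 (A) and node 0 (B) by series/parallel combination:
  Rp1 = R1 ‖ R3 (parallel, both between nodes 0 and 1) = 1/(1/820 + 1/300) = 219.6 Ω
  Rs1 = R2 + Rp1 (series, joined only at node 1) = 2400 + 219.6 = 2620 Ω
  Rp2 = R4 ‖ Rs1 (parallel, both between nodes 0 and 2) = 1/(1/11 + 1/2620) = 10.95 Ω
R_th = 10.95 Ω

Final answer: V_th = 0.0112 V, R_th = 10.95 Ω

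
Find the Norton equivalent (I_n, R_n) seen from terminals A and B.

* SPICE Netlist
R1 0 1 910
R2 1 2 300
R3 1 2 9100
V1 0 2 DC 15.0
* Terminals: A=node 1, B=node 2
Find the Thévenin equivalent first; then I_n = V_th/R_th and R_n = R_th.
Step 1 — V_th is the open-circuit voltage V_A - V_B (nothing connected across the terminals).
Nodal analysis, taking node 2 as the 0 V reference.
Source V1 fixes V_0 = 15 V.
KCL at each unknown node (sum of currents leaving = 0; resistances in Ω):
  Node 1: (V_1 - 15)/910 + (V_1 - 0)/300 + (V_1 - 0)/9100 = 0
Collecting terms: 0.004542 × V_1 = 0.01648  =>  V_1 = 3.629 V
V_th = V_1 - V_2 = 3.629 - 0 = 3.629 V
Step 2 — R_th: zero the source — replace V1 by a short circuit (node 2 merges into node 0) — and find the resistance seen between A (node 1) and B (node 0).
Reduce the network between node 1 (A) and node 0 (B) by series/parallel combination:
  Rp1 = R1 ‖ R2 ‖ R3 (parallel, all between nodes 0 and 1) = 1/(1/910 + 1/300 + 1/9100) = 220.2 Ω
R_th = 220.2 Ω
I_n = V_th/R_th = 3.629/220.2 = 0.01648 A, and R_n = R_th = 220.2 Ω

Final answer: I_n = 0.01648 A, R_n = 220.2 Ω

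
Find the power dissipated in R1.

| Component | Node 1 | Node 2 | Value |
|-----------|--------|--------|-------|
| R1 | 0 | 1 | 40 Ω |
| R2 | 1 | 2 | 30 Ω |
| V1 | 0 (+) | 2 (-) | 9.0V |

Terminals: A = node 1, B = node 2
Nodal analysis, taking node 2 as the 0 V reference.
Source V1 fixes V_0 = 9 V.
KCL at each unknown node (sum of currents leaving = 0; resistances in Ω):
  Node 1: (V_1 - 9)/40 + (V_1 - 0)/30 = 0
Collecting terms: 0.05833 × V_1 = 0.225  =>  V_1 = 3.857 V
I_R1 = (V_0 - V_1)/R1 = (9 - 3.857)/40 = 0.1286 A
P_R1 = I_R1² × R1 = (0.1286)² × 40 = 0.6612 W

Final answer: 0.6612 W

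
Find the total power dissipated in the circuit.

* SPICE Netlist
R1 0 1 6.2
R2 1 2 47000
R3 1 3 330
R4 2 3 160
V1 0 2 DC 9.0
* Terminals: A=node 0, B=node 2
Nodal analysis, taking node 2 as the 0 V reference.
Source V1 fixes V_0 = 9 V.
KCL at each unknown node (sum of currents leaving = 0; resistances in Ω):
  Node 1: (V_1 - 9)/6.2 + (V_1 - 0)/47000 + (V_1 - V_3)/330 = 0
  Node 3: (V_3 - V_1)/330 + (V_3 - 0)/160 = 0
Collecting terms (coefficients in siemens):
  0.1643·V_1 - 0.00303·V_3 = 1.452
  0.00928·V_3 - 0.00303·V_1 = 0
Determinant D = (0.1643)(0.00928) - (-0.00303)(-0.00303) = 0.001516
V_1 = [(1.452)(0.00928) - (-0.00303)(0)]/D = 8.886 V
V_3 = [(0.1643)(0) - (1.452)(-0.00303)]/D = 2.902 V
Power in each resistor, P = (ΔV)²/R:
  P_R1 = (9 - 8.886)²/6.2 = 0.002082 W
  P_R2 = (8.886 - 0)²/47000 = 0.00168 W
  P_R3 = (8.886 - 2.902)²/330 = 0.1085 W
  P_R4 = (0 - 2.902)²/160 = 0.05262 W
P_total = P_R1 + P_R2 + P_R3 + P_R4 = 0.1649 W

Final answer: 0.1649 W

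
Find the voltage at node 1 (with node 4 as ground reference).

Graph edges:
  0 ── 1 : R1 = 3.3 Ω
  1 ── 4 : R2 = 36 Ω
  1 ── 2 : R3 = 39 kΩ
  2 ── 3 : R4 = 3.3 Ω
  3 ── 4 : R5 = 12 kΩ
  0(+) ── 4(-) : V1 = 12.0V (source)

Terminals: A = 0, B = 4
Nodal analysis, taking node 4 as the 0 V reference.
Source V1 fixes V_0 = 12 V.
KCL at each unknown node (sum of currents leaving = 0; resistances in Ω):
  Node 1: (V_1 - 12)/3.3 + (V_1 - 0)/36 + (V_1 - V_2)/39000 = 0
  Node 2: (V_2 - V_1)/39000 + (V_2 - V_3)/3.3 = 0
  Node 3: (V_3 - V_2)/3.3 + (V_3 - 0)/12000 = 0
Collecting terms (coefficients in siemens):
  0.3308·V_1 - 0.00002564·V_2 = 3.636
  0.3031·V_2 - 0.00002564·V_1 - 0.303·V_3 = 0
  0.3031·V_3 - 0.303·V_2 = 0
Solving these 3 simultaneous equations (Gaussian elimination) gives:
  V_1 = 10.99 V, V_2 = 2.587 V, V_3 = 2.586 V
The requested potential is V_1 = 10.99 V.

Final answer: V_1 = 10.99 V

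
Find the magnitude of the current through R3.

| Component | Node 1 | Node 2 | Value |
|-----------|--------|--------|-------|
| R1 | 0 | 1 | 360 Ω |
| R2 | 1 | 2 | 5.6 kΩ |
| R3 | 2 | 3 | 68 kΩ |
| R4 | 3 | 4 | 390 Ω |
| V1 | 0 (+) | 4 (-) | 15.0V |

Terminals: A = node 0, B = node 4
Nodal analysis, taking node 4 as the 0 V reference.
Source V1 fixes V_0 = 15 V.
KCL at each unknown node (sum of currents leaving = 0; resistances in Ω):
  Node 1: (V_1 - 15)/360 + (V_1 - V_2)/5600 = 0
  Node 2: (V_2 - V_1)/5600 + (V_2 - V_3)/68000 = 0
  Node 3: (V_3 - V_2)/68000 + (V_3 - 0)/390 = 0
Collecting terms (coefficients in siemens):
  0.002956·V_1 - 0.0001786·V_2 = 0.04167
  0.0001933·V_2 - 0.0001786·V_1 - 0.00001471·V_3 = 0
  0.002579·V_3 - 0.00001471·V_2 = 0
Solving these 3 simultaneous equations (Gaussian elimination) gives:
  V_1 = 14.93 V, V_2 = 13.8 V, V_3 = 0.07868 V
I_R3 = (V_2 - V_3)/R3 = (13.8 - 0.07868)/68000 = 0.0002017 A
|I_R3| = 0.0002017 A

Final answer: |I_R3| = 0.0002017 A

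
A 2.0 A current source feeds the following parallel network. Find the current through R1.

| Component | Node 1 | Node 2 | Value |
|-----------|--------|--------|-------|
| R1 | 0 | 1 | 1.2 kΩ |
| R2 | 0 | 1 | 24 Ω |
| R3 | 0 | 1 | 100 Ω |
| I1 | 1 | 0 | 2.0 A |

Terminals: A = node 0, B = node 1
All resistors sit directly between nodes 0 and 1, so they are in parallel and share one voltage V; the full source current 2 A splits among them.
1/R_par = 1/1200 + 1/24 + 1/100 = 0.0525 S  =>  R_par = 19.05 Ω
V = I × R_par = 2 × 19.05 = 38.1 V
I_R1 = V/R1 = 38.1/1200 = 0.03175 A

Final answer: 0.03175 A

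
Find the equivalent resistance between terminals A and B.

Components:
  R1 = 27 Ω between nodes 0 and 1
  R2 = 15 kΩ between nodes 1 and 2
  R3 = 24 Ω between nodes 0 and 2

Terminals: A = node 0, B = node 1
Reduce the network between node 0 (A) and node 1 (B) by series/parallel combination:
  Rs1 = R3 + R2 (series, joined only at node 2) = 24 + 15000 = 15020 Ω
  Rp1 = R1 ‖ Rs1 (parallel, both between nodes 0 and 1) = 1/(1/27 + 1/15020) = 26.95 Ω
R_eq = 26.95 Ω

Final answer: 26.95 Ω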